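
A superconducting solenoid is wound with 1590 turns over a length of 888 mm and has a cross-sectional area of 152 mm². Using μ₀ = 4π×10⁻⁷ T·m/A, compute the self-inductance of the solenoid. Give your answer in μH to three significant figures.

A = 152 mm² = 1.520×10^-4 m².
For a long solenoid, L = μ₀N²A/ℓ.
L = (4π×10⁻⁷)(1590)²(1.520×10^-4)/(0.888 m) = 5.438×10^-4 H.

L ≈ 544 μH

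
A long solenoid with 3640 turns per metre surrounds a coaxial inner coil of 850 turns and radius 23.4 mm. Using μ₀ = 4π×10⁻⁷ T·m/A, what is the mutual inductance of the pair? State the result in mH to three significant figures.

The outer solenoid produces a uniform field B₁ = μ₀n₁I₁ across the inner coil,
so the flux linkage is N₂Φ = N₂B₁A₂ = μ₀n₁N₂A₂·I₁, giving M = μ₀n₁N₂A₂.
A₂ = πr² = π(2.340×10^-2 m)² = 1.720×10^-3 m².
M = (4π×10⁻⁷)(3640)(850)(1.720×10^-3) = 6.688×10^-3 H.

M ≈ 6.69 mH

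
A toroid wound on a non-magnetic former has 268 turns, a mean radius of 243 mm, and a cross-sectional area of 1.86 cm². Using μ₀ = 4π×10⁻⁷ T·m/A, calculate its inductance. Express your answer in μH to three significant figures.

For a thin toroid, L = μ₀N²A/(2πR).
L = (4π×10⁻⁷)(268)²(1.860×10^-4) / (2π×0.243 m) = 1.100×10^-5 H.

L ≈ 11.0 μH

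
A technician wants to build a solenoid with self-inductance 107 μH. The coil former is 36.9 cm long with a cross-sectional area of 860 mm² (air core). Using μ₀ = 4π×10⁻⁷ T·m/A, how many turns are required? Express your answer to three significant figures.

A = 860 mm² = 8.600×10^-4 m².
From L = μ₀N²A/ℓ, N = √(Lℓ / (μ₀A)).
N = √[(1.070×10^-4)(0.369) / ((4π×10⁻⁷)×8.600×10^-4)] = √(3.653×10^4) ≈ 191.1.

N ≈ 191 turns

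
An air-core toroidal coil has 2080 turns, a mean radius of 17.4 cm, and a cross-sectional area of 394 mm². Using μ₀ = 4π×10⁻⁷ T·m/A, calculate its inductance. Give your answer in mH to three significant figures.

L ≈ 1.96 mH

For a thin toroid, L = μ₀N²A/(2πR).
L = (4π×10⁻⁷)(2080)²(3.940×10^-4) / (2π×0.174 m) = 1.959×10^-3 H.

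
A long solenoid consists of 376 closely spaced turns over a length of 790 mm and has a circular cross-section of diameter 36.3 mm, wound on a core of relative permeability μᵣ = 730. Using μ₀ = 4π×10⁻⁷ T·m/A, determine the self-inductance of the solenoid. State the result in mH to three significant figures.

L ≈ 170 mH

A = π(d/2)² = π(1.815×10^-2 m)² = 1.0349×10^-3 m².
For a long solenoid, L = μ₀μᵣN²A/ℓ.
L = (4π×10⁻⁷)(730)(376)²(1.0349×10^-3)/(0.79 m) = 0.1699 H.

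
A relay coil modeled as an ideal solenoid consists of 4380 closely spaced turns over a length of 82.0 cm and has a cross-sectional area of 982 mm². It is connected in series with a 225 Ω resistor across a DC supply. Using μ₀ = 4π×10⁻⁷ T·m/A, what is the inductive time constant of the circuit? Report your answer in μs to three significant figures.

A = 982 mm² = 9.820×10^-4 m².
L = μ₀N²A/ℓ = (4π×10⁻⁷)(4380)²(9.820×10^-4)/(0.82) = 2.887×10^-2 H.
τ = L/R = (2.887×10^-2)/(225) = 1.283×10^-4 s.

τ ≈ 128 μs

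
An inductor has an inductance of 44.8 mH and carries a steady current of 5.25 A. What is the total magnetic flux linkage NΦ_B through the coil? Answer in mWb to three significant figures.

NΦ_B ≈ 235 mWb

From L = NΦ_B/I, the flux linkage is NΦ_B = LI.
NΦ_B = (4.480×10^-2 H)(5.25 A) = 0.2352 Wb.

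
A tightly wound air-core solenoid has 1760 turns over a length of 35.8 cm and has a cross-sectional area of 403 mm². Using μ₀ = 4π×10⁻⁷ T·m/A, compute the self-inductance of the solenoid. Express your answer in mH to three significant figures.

A = 403 mm² = 4.030×10^-4 m².
For a long solenoid, L = μ₀N²A/ℓ.
L = (4π×10⁻⁷)(1760)²(4.030×10^-4)/(0.358 m) = 4.382×10^-3 H.

L ≈ 4.38 mH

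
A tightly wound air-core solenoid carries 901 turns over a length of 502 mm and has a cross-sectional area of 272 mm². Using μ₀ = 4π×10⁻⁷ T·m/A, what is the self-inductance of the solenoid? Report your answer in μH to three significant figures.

A = 272 mm² = 2.720×10^-4 m².
For a long solenoid, L = μ₀N²A/ℓ.
L = (4π×10⁻⁷)(901)²(2.720×10^-4)/(0.502 m) = 5.527×10^-4 H.

L ≈ 553 μH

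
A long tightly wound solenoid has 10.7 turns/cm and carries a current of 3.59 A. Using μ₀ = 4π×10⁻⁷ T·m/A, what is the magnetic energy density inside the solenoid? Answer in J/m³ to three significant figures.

u ≈ 9.27 J/m³

B = μ₀nI = (4π×10⁻⁷)(1.070×10^3)(3.59) = 4.827×10^-3 T.
u = B²/(2μ₀) = (4.827×10^-3)²/(2×4π×10⁻⁷) = 9.271 J/m³.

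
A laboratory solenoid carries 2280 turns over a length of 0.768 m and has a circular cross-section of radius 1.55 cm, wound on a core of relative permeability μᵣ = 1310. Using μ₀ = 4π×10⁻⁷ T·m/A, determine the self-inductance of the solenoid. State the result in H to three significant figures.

L ≈ 8.41 H

A = πr² = π(1.550×10^-2 m)² = 7.548×10^-4 m².
For a long solenoid, L = μ₀μᵣN²A/ℓ.
L = (4π×10⁻⁷)(1310)(2280)²(7.548×10^-4)/(0.768 m) = 8.41 H.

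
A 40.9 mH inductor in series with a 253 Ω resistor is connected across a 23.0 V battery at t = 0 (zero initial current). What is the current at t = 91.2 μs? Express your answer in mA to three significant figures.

τ = L/R = 4.090×10^-2/253 = 1.617×10^-4 s; final current I_∞ = ε/R = 23.0/253 = 9.091×10^-2 A.
I(t) = I_∞(1 − e^(−t/τ)) with t/τ = 0.564.
I = (9.091×10^-2)(1 − e^(−0.564)) = 3.920×10^-2 A.

I ≈ 39.2 mA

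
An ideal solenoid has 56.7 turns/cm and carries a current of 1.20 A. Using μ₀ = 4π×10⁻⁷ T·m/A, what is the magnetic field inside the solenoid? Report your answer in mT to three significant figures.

Inside a long solenoid, B = μ₀nI.
B = (4π×10⁻⁷)(5.670×10^3 m⁻¹)(1.20 A) = 8.550×10^-3 T.

B ≈ 8.55 mT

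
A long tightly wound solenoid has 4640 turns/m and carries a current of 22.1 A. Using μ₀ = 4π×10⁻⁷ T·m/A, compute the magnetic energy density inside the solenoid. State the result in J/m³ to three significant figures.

u ≈ 6610 J/m³

B = μ₀nI = (4π×10⁻⁷)(4.640×10^3)(22.1) = 0.1289 T.
u = B²/(2μ₀) = (0.1289)²/(2×4π×10⁻⁷) = 6.607×10^3 J/m³.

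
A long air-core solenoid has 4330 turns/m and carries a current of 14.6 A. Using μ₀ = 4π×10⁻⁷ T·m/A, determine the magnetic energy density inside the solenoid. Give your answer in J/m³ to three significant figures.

u ≈ 2510 J/m³

B = μ₀nI = (4π×10⁻⁷)(4.330×10^3)(14.6) = 7.944×10^-2 T.
u = B²/(2μ₀) = (7.944×10^-2)²/(2×4π×10⁻⁷) = 2.511×10^3 J/m³.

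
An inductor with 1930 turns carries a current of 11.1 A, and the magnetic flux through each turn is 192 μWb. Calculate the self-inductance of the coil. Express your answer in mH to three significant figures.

L ≈ 33.4 mH

Self-inductance is defined by L = NΦ_B/I (flux linkage over current).
L = (1930)(1.920×10^-4 Wb)/(11.1 A) = 3.338×10^-2 H.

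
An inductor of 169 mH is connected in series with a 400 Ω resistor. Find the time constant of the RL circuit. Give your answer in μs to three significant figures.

τ = L/R = (0.169 H)/(400 Ω) = 4.225×10^-4 s.

τ ≈ 423 μs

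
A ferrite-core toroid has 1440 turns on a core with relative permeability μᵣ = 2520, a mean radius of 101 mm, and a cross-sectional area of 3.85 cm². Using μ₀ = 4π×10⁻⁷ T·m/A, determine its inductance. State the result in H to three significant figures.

L ≈ 3.98 H

For a thin toroid, L = μ₀μᵣN²A/(2πR).
L = (4π×10⁻⁷)(2520)(1440)²(3.850×10^-4) / (2π×0.101 m) = 3.984 H.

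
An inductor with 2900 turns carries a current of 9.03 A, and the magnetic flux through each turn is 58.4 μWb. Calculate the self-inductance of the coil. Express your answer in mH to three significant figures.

Self-inductance is defined by L = NΦ_B/I (flux linkage over current).
L = (2900)(5.840×10^-5 Wb)/(9.03 A) = 1.876×10^-2 H.

L ≈ 18.8 mH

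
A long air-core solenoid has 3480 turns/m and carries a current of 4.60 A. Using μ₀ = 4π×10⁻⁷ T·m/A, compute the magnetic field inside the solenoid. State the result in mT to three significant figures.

Inside a long solenoid, B = μ₀nI.
B = (4π×10⁻⁷)(3.480×10^3 m⁻¹)(4.60 A) = 2.012×10^-2 T.

B ≈ 20.1 mT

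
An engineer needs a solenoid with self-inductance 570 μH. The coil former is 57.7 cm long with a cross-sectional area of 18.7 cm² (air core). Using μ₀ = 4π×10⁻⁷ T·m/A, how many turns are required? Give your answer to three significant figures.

A = 18.7 cm² = 1.870×10^-3 m².
From L = μ₀N²A/ℓ, N = √(Lℓ / (μ₀A)).
N = √[(5.700×10^-4)(0.577) / ((4π×10⁻⁷)×1.870×10^-3)] = √(1.400×10^5) ≈ 374.1.

N ≈ 374 turns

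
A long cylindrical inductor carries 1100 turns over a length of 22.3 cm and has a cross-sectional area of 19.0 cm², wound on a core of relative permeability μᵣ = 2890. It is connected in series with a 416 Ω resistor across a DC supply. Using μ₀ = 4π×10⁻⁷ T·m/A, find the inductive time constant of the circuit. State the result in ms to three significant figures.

τ ≈ 90.0 ms

A = 19.0 cm² = 1.900×10^-3 m².
L = μ₀μᵣN²A/ℓ = (4π×10⁻⁷)(2890)(1100)²(1.900×10^-3)/(0.223) = 37.44 H.
τ = L/R = (37.44)/(416) = 9.000×10^-2 s.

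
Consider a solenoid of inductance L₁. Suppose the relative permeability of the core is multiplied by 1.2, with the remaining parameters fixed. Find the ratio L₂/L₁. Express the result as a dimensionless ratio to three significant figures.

For a solenoid, L ∝ μᵣN²A/ℓ.
L₂/L₁ = (1.2) = 1.20.

L₂/L₁ = 1.20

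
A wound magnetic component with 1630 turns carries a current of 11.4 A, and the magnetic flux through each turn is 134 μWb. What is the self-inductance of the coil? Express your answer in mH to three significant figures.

Self-inductance is defined by L = NΦ_B/I (flux linkage over current).
L = (1630)(1.340×10^-4 Wb)/(11.4 A) = 1.916×10^-2 H.

L ≈ 19.2 mH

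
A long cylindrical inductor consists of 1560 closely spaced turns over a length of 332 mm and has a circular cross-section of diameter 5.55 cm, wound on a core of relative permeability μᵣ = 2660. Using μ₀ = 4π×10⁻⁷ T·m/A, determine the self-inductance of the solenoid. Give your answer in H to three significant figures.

L ≈ 59.3 H

A = π(d/2)² = π(2.775×10^-2 m)² = 2.419×10^-3 m².
For a long solenoid, L = μ₀μᵣN²A/ℓ.
L = (4π×10⁻⁷)(2660)(1560)²(2.419×10^-3)/(0.332 m) = 59.28 H.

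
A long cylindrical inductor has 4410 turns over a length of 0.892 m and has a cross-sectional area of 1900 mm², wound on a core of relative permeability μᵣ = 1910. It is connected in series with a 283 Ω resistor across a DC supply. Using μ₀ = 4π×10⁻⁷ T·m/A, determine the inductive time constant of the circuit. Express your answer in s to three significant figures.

τ ≈ 0.351 s

A = 1900 mm² = 1.900×10^-3 m².
L = μ₀μᵣN²A/ℓ = (4π×10⁻⁷)(1910)(4410)²(1.900×10^-3)/(0.892) = 99.43 H.
τ = L/R = (99.43)/(283) = 0.3513 s.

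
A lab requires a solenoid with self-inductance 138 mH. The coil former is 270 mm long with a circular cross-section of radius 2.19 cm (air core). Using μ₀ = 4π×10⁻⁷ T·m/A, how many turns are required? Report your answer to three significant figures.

N ≈ 4440 turns

A = πr² = π(2.190×10^-2 m)² = 1.507×10^-3 m².
From L = μ₀N²A/ℓ, N = √(Lℓ / (μ₀A)).
N = √[(0.138)(0.27) / ((4π×10⁻⁷)×1.507×10^-3)] = √(1.968×10^7) ≈ 4436.1.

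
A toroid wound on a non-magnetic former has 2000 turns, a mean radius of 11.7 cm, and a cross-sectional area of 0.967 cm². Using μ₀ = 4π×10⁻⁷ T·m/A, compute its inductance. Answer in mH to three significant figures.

L ≈ 0.661 mH

For a thin toroid, L = μ₀N²A/(2πR).
L = (4π×10⁻⁷)(2000)²(9.670×10^-5) / (2π×0.117 m) = 6.612×10^-4 H.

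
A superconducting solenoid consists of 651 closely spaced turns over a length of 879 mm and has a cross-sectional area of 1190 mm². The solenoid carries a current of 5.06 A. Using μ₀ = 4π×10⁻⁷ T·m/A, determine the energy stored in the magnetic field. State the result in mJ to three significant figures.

A = 1190 mm² = 1.190×10^-3 m².
L = μ₀N²A/ℓ = (4π×10⁻⁷)(651)²(1.190×10^-3)/(0.879) = 7.210×10^-4 H.
U = ½LI² = ½(7.210×10^-4)(5.06)² = 9.230×10^-3 J.

U ≈ 9.23 mJ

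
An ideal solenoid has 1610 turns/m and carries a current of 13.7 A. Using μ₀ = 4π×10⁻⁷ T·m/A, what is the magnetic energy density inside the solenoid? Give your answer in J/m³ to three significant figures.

B = μ₀nI = (4π×10⁻⁷)(1.610×10^3)(13.7) = 2.772×10^-2 T.
u = B²/(2μ₀) = (2.772×10^-2)²/(2×4π×10⁻⁷) = 305.7 J/m³.

u ≈ 306 J/m³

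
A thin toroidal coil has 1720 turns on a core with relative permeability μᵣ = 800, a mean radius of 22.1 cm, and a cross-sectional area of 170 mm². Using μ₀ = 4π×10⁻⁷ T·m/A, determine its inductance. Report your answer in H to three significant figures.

For a thin toroid, L = μ₀μᵣN²A/(2πR).
L = (4π×10⁻⁷)(800)(1720)²(1.700×10^-4) / (2π×0.221 m) = 0.3641 H.

L ≈ 0.364 H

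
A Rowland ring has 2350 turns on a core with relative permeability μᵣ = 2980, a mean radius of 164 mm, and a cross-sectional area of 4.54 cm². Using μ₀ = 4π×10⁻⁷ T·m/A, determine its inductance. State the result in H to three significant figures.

L ≈ 9.11 H

For a thin toroid, L = μ₀μᵣN²A/(2πR).
L = (4π×10⁻⁷)(2980)(2350)²(4.540×10^-4) / (2π×0.164 m) = 9.112 H.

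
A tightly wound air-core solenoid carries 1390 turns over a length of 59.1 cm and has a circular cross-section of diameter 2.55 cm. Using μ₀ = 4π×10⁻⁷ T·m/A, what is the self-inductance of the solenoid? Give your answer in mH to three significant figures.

L ≈ 2.10 mH

A = π(d/2)² = π(1.275×10^-2 m)² = 5.107×10^-4 m².
For a long solenoid, L = μ₀N²A/ℓ.
L = (4π×10⁻⁷)(1390)²(5.107×10^-4)/(0.591 m) = 2.098×10^-3 H.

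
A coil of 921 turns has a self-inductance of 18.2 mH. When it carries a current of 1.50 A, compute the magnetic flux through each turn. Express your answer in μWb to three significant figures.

Φ_B ≈ 29.6 μWb

From L = NΦ_B/I, the flux per turn is Φ_B = LI/N.
Φ_B = (1.820×10^-2 H)(1.50 A)/921 = 2.964×10^-5 Wb.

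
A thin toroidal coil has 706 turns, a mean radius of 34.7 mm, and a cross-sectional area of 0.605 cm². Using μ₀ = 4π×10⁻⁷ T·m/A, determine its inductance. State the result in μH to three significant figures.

L ≈ 174 μH

For a thin toroid, L = μ₀N²A/(2πR).
L = (4π×10⁻⁷)(706)²(6.050×10^-5) / (2π×3.470×10^-2 m) = 1.738×10^-4 H.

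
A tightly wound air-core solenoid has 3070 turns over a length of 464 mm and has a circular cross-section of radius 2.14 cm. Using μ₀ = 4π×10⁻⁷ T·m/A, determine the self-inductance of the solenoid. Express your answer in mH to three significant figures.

A = πr² = π(2.140×10^-2 m)² = 1.439×10^-3 m².
For a long solenoid, L = μ₀N²A/ℓ.
L = (4π×10⁻⁷)(3070)²(1.439×10^-3)/(0.464 m) = 3.672×10^-2 H.

L ≈ 36.7 mH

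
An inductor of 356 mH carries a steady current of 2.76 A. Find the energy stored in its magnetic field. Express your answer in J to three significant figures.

Stored magnetic energy: U = ½LI².
U = ½(0.356 H)(2.76 A)² = 1.356 J.

U ≈ 1.36 J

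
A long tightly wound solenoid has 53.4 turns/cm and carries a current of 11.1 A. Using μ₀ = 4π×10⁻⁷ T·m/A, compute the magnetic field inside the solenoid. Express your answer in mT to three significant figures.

B ≈ 74.5 mT

Inside a long solenoid, B = μ₀nI.
B = (4π×10⁻⁷)(5.340×10^3 m⁻¹)(11.1 A) = 7.449×10^-2 T.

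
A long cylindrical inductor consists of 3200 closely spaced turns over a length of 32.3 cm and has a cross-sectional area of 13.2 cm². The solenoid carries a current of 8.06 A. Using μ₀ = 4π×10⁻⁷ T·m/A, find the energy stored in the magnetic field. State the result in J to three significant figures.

U ≈ 1.71 J

A = 13.2 cm² = 1.320×10^-3 m².
L = μ₀N²A/ℓ = (4π×10⁻⁷)(3200)²(1.320×10^-3)/(0.323) = 5.259×10^-2 H.
U = ½LI² = ½(5.259×10^-2)(8.06)² = 1.708 J.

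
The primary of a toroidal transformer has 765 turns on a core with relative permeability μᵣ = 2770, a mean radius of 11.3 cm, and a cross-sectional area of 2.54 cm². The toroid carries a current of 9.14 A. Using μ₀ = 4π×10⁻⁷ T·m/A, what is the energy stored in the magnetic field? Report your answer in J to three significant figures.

L = μ₀μᵣN²A/(2πR) = (4π×10⁻⁷)(2770)(765)²(2.540×10^-4)/(2π×0.113) = 0.7288 H.
U = ½LI² = ½(0.7288)(9.14)² = 30.44 J.

U ≈ 30.4 J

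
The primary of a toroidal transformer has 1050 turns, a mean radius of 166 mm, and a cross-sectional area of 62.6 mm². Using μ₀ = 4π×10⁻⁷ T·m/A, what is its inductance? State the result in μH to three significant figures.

L ≈ 83.2 μH

For a thin toroid, L = μ₀N²A/(2πR).
L = (4π×10⁻⁷)(1050)²(6.260×10^-5) / (2π×0.166 m) = 8.315×10^-5 H.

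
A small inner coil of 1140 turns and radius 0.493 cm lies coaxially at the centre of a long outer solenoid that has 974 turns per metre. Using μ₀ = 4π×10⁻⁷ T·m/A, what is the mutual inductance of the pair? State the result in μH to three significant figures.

The outer solenoid produces a uniform field B₁ = μ₀n₁I₁ across the inner coil,
so the flux linkage is N₂Φ = N₂B₁A₂ = μ₀n₁N₂A₂·I₁, giving M = μ₀n₁N₂A₂.
A₂ = πr² = π(4.930×10^-3 m)² = 7.636×10^-5 m².
M = (4π×10⁻⁷)(974)(1140)(7.636×10^-5) = 1.065×10^-4 H.

M ≈ 107 μH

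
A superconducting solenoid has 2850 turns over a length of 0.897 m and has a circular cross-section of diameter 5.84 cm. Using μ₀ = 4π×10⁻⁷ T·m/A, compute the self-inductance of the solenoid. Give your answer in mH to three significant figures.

A = π(d/2)² = π(2.920×10^-2 m)² = 2.679×10^-3 m².
For a long solenoid, L = μ₀N²A/ℓ.
L = (4π×10⁻⁷)(2850)²(2.679×10^-3)/(0.897 m) = 3.048×10^-2 H.

L ≈ 30.5 mH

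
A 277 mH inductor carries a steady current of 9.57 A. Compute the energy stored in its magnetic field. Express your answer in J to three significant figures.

U ≈ 12.7 J

Stored magnetic energy: U = ½LI².
U = ½(0.277 H)(9.57 A)² = 12.68 J.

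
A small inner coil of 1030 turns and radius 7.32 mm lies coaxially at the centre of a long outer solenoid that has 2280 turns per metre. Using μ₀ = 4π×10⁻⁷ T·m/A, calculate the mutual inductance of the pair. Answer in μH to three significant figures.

The outer solenoid produces a uniform field B₁ = μ₀n₁I₁ across the inner coil,
so the flux linkage is N₂Φ = N₂B₁A₂ = μ₀n₁N₂A₂·I₁, giving M = μ₀n₁N₂A₂.
A₂ = πr² = π(7.320×10^-3 m)² = 1.683×10^-4 m².
M = (4π×10⁻⁷)(2280)(1030)(1.683×10^-4) = 4.968×10^-4 H.

M ≈ 497 μH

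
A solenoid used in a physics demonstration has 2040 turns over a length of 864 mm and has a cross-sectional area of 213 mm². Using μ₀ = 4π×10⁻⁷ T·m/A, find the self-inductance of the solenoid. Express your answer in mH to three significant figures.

L ≈ 1.29 mH

A = 213 mm² = 2.130×10^-4 m².
For a long solenoid, L = μ₀N²A/ℓ.
L = (4π×10⁻⁷)(2040)²(2.130×10^-4)/(0.864 m) = 1.289×10^-3 H.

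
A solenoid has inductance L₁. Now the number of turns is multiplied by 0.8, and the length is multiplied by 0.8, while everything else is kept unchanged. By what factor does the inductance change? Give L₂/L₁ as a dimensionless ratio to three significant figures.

L₂/L₁ = 0.800

For a solenoid, L ∝ μᵣN²A/ℓ.
L₂/L₁ = (0.8)^2 × (0.8)^-1 = 0.800.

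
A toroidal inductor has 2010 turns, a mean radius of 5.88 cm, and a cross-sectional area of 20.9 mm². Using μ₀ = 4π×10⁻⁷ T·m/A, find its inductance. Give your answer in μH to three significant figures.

L ≈ 287 μH

For a thin toroid, L = μ₀N²A/(2πR).
L = (4π×10⁻⁷)(2010)²(2.090×10^-5) / (2π×5.880×10^-2 m) = 2.872×10^-4 H.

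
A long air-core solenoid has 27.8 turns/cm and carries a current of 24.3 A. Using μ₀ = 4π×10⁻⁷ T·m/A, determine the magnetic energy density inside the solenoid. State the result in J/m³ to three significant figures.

B = μ₀nI = (4π×10⁻⁷)(2.780×10^3)(24.3) = 8.489×10^-2 T.
u = B²/(2μ₀) = (8.489×10^-2)²/(2×4π×10⁻⁷) = 2.867×10^3 J/m³.

u ≈ 2870 J/m³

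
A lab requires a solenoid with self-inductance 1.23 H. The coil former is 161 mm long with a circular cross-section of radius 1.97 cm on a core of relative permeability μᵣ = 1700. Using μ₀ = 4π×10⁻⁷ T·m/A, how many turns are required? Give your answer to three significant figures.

N ≈ 276 turns

A = πr² = π(1.970×10^-2 m)² = 1.219×10^-3 m².
From L = μ₀μᵣN²A/ℓ, N = √(Lℓ / (μ₀μᵣA)).
N = √[(1.23)(0.161) / ((4π×10⁻⁷)(1700)×1.219×10^-3)] = √(7.603×10^4) ≈ 275.7.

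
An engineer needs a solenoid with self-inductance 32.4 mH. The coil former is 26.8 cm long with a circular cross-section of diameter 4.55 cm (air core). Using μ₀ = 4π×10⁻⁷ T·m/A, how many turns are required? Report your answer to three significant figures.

N ≈ 2060 turns

A = π(d/2)² = π(2.275×10^-2 m)² = 1.626×10^-3 m².
From L = μ₀N²A/ℓ, N = √(Lℓ / (μ₀A)).
N = √[(3.240×10^-2)(0.268) / ((4π×10⁻⁷)×1.626×10^-3)] = √(4.250×10^6) ≈ 2061.5.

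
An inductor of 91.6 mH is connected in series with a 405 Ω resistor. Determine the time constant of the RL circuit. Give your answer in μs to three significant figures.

τ ≈ 226 μs

τ = L/R = (9.160×10^-2 H)/(405 Ω) = 2.262×10^-4 s.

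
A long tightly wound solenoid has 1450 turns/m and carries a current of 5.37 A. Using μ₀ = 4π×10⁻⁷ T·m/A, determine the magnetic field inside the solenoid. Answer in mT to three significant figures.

Inside a long solenoid, B = μ₀nI.
B = (4π×10⁻⁷)(1.450×10^3 m⁻¹)(5.37 A) = 9.7848×10^-3 T.

B ≈ 9.78 mT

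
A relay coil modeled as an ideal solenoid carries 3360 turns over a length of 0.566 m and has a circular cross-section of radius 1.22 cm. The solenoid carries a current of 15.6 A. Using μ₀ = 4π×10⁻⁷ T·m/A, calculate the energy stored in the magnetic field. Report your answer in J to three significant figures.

U ≈ 1.43 J

A = πr² = π(1.220×10^-2 m)² = 4.676×10^-4 m².
L = μ₀N²A/ℓ = (4π×10⁻⁷)(3360)²(4.676×10^-4)/(0.566) = 1.172×10^-2 H.
U = ½LI² = ½(1.172×10^-2)(15.6)² = 1.426 J.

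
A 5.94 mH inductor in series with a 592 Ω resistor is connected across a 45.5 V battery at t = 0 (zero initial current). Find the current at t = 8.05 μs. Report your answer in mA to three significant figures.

I ≈ 42.4 mA

τ = L/R = 5.940×10^-3/592 = 1.003×10^-5 s; final current I_∞ = ε/R = 45.5/592 = 7.686×10^-2 A.
I(t) = I_∞(1 − e^(−t/τ)) with t/τ = 0.802.
I = (7.686×10^-2)(1 − e^(−0.802)) = 4.240×10^-2 A.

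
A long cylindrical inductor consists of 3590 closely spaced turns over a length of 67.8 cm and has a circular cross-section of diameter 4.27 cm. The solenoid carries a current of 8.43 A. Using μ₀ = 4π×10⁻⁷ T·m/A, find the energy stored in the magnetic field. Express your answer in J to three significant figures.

U ≈ 1.22 J

A = π(d/2)² = π(2.135×10^-2 m)² = 1.432×10^-3 m².
L = μ₀N²A/ℓ = (4π×10⁻⁷)(3590)²(1.432×10^-3)/(0.678) = 3.421×10^-2 H.
U = ½LI² = ½(3.421×10^-2)(8.43)² = 1.215 J.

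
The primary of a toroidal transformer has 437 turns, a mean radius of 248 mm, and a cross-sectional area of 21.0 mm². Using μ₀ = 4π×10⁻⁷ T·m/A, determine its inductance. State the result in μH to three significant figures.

L ≈ 3.23 μH

For a thin toroid, L = μ₀N²A/(2πR).
L = (4π×10⁻⁷)(437)²(2.100×10^-5) / (2π×0.248 m) = 3.234×10^-6 H.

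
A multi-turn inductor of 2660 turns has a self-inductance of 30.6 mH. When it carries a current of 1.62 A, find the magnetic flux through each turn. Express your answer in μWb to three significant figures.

Φ_B ≈ 18.6 μWb

From L = NΦ_B/I, the flux per turn is Φ_B = LI/N.
Φ_B = (3.060×10^-2 H)(1.62 A)/2660 = 1.864×10^-5 Wb.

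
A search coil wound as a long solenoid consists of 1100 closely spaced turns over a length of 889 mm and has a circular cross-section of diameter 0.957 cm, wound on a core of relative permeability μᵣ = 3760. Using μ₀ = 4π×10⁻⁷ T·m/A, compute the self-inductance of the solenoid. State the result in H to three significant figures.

L ≈ 0.463 H

A = π(d/2)² = π(4.785×10^-3 m)² = 7.193×10^-5 m².
For a long solenoid, L = μ₀μᵣN²A/ℓ.
L = (4π×10⁻⁷)(3760)(1100)²(7.193×10^-5)/(0.889 m) = 0.4626 H.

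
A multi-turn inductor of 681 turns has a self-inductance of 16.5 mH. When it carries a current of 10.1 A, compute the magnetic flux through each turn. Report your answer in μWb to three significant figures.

Φ_B ≈ 245 μWb

From L = NΦ_B/I, the flux per turn is Φ_B = LI/N.
Φ_B = (1.650×10^-2 H)(10.1 A)/681 = 2.447×10^-4 Wb.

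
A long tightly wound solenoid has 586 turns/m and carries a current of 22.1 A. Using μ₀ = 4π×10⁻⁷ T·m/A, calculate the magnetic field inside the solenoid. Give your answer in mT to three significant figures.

Inside a long solenoid, B = μ₀nI.
B = (4π×10⁻⁷)(586 m⁻¹)(22.1 A) = 1.627×10^-2 T.

B ≈ 16.3 mT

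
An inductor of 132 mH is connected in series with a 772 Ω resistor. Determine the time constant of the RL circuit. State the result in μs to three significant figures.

τ = L/R = (0.132 H)/(772 Ω) = 1.710×10^-4 s.

τ ≈ 171 μs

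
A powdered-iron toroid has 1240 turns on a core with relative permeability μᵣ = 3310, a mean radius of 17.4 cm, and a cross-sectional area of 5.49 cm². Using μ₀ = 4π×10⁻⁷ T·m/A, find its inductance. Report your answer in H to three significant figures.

For a thin toroid, L = μ₀μᵣN²A/(2πR).
L = (4π×10⁻⁷)(3310)(1240)²(5.490×10^-4) / (2π×0.174 m) = 3.212 H.

L ≈ 3.21 H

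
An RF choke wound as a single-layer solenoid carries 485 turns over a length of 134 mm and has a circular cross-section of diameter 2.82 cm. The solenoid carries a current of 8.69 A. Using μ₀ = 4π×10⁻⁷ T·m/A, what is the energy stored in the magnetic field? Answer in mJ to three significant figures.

A = π(d/2)² = π(1.410×10^-2 m)² = 6.246×10^-4 m².
L = μ₀N²A/ℓ = (4π×10⁻⁷)(485)²(6.246×10^-4)/(0.134) = 1.378×10^-3 H.
U = ½LI² = ½(1.378×10^-3)(8.69)² = 5.202×10^-2 J.

U ≈ 52.0 mJ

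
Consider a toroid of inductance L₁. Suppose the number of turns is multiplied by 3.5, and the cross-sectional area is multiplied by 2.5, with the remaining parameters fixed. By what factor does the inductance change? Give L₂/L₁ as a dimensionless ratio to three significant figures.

For a toroid, L ∝ μᵣN²A/R.
L₂/L₁ = (3.5)^2 × (2.5) = 30.6.

L₂/L₁ = 30.6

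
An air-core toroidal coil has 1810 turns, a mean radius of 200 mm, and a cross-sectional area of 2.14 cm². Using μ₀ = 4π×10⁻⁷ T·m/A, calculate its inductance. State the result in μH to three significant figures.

L ≈ 701 μH

For a thin toroid, L = μ₀N²A/(2πR).
L = (4π×10⁻⁷)(1810)²(2.140×10^-4) / (2π×0.2 m) = 7.011×10^-4 H.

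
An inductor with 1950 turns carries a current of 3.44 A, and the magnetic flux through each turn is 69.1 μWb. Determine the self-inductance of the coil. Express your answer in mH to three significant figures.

L ≈ 39.2 mH

Self-inductance is defined by L = NΦ_B/I (flux linkage over current).
L = (1950)(6.910×10^-5 Wb)/(3.44 A) = 3.917×10^-2 H.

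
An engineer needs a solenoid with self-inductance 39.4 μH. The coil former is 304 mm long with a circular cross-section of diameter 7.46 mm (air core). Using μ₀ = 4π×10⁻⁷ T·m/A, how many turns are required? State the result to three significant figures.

A = π(d/2)² = π(3.730×10^-3 m)² = 4.371×10^-5 m².
From L = μ₀N²A/ℓ, N = √(Lℓ / (μ₀A)).
N = √[(3.940×10^-5)(0.304) / ((4π×10⁻⁷)×4.371×10^-5)] = √(2.181×10^5) ≈ 467.0.

N ≈ 467 turns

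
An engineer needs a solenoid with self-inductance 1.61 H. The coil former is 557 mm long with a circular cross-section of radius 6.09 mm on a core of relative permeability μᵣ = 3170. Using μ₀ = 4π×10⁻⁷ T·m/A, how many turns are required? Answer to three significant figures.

A = πr² = π(6.090×10^-3 m)² = 1.165×10^-4 m².
From L = μ₀μᵣN²A/ℓ, N = √(Lℓ / (μ₀μᵣA)).
N = √[(1.61)(0.557) / ((4π×10⁻⁷)(3170)×1.165×10^-4)] = √(1.932×10^6) ≈ 1390.0.

N ≈ 1390 turns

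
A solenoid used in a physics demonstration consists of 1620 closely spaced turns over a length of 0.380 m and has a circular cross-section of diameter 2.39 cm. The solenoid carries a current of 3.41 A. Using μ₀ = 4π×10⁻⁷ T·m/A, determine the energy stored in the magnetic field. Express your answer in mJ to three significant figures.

U ≈ 22.6 mJ

A = π(d/2)² = π(1.195×10^-2 m)² = 4.486×10^-4 m².
L = μ₀N²A/ℓ = (4π×10⁻⁷)(1620)²(4.486×10^-4)/(0.38) = 3.894×10^-3 H.
U = ½LI² = ½(3.894×10^-3)(3.41)² = 2.264×10^-2 J.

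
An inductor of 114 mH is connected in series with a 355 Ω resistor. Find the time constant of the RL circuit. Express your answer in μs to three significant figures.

τ ≈ 321 μs

τ = L/R = (0.114 H)/(355 Ω) = 3.211×10^-4 s.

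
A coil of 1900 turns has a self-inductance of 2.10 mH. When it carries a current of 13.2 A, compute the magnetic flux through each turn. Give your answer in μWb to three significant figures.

Φ_B ≈ 14.6 μWb

From L = NΦ_B/I, the flux per turn is Φ_B = LI/N.
Φ_B = (2.100×10^-3 H)(13.2 A)/1900 = 1.459×10^-5 Wb.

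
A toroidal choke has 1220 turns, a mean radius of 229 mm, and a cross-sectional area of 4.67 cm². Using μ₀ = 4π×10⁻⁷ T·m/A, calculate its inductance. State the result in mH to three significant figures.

L ≈ 0.607 mH

For a thin toroid, L = μ₀N²A/(2πR).
L = (4π×10⁻⁷)(1220)²(4.670×10^-4) / (2π×0.229 m) = 6.071×10^-4 H.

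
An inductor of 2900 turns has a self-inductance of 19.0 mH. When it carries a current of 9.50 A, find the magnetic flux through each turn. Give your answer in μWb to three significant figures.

From L = NΦ_B/I, the flux per turn is Φ_B = LI/N.
Φ_B = (1.900×10^-2 H)(9.50 A)/2900 = 6.224×10^-5 Wb.

Φ_B ≈ 62.2 μWb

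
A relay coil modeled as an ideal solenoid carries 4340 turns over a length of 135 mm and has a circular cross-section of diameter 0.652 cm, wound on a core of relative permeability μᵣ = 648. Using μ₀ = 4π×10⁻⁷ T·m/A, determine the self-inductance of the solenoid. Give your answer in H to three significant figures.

A = π(d/2)² = π(3.260×10^-3 m)² = 3.339×10^-5 m².
For a long solenoid, L = μ₀μᵣN²A/ℓ.
L = (4π×10⁻⁷)(648)(4340)²(3.339×10^-5)/(0.135 m) = 3.793 H.

L ≈ 3.79 H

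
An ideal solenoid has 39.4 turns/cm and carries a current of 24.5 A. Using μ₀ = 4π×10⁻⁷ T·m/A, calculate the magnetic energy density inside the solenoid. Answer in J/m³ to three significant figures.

u ≈ 5850 J/m³

B = μ₀nI = (4π×10⁻⁷)(3.940×10^3)(24.5) = 0.1213 T.
u = B²/(2μ₀) = (0.1213)²/(2×4π×10⁻⁷) = 5.8547×10^3 J/m³.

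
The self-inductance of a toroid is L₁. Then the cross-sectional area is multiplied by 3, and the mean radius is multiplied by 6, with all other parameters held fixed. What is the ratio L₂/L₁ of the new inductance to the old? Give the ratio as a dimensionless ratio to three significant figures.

For a toroid, L ∝ μᵣN²A/R.
L₂/L₁ = (3) × (6)^-1 = 0.500.

L₂/L₁ = 0.500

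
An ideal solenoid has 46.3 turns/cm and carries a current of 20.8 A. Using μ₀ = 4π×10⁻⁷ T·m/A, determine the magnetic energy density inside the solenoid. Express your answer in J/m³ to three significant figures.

u ≈ 5830 J/m³

B = μ₀nI = (4π×10⁻⁷)(4.630×10^3)(20.8) = 0.121 T.
u = B²/(2μ₀) = (0.121)²/(2×4π×10⁻⁷) = 5.827×10^3 J/m³.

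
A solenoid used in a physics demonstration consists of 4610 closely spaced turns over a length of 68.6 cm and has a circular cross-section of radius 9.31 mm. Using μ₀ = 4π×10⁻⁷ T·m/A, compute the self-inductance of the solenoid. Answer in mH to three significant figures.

A = πr² = π(9.310×10^-3 m)² = 2.723×10^-4 m².
For a long solenoid, L = μ₀N²A/ℓ.
L = (4π×10⁻⁷)(4610)²(2.723×10^-4)/(0.686 m) = 1.060×10^-2 H.

L ≈ 10.6 mH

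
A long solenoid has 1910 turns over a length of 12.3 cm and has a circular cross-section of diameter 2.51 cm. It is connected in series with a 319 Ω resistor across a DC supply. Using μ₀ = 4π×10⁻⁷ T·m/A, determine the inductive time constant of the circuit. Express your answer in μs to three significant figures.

τ ≈ 57.8 μs

A = π(d/2)² = π(1.255×10^-2 m)² = 4.948×10^-4 m².
L = μ₀N²A/ℓ = (4π×10⁻⁷)(1910)²(4.948×10^-4)/(0.123) = 1.844×10^-2 H.
τ = L/R = (1.844×10^-2)/(319) = 5.781×10^-5 s.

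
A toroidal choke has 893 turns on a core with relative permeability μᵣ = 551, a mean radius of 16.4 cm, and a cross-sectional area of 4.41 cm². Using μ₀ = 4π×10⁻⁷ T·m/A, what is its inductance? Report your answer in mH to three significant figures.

For a thin toroid, L = μ₀μᵣN²A/(2πR).
L = (4π×10⁻⁷)(551)(893)²(4.410×10^-4) / (2π×0.164 m) = 0.2363 H.

L ≈ 236 mH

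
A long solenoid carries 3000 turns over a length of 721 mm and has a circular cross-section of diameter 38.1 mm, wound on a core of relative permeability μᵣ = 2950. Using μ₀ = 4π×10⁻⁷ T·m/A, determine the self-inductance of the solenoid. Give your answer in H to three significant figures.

L ≈ 52.8 H

A = π(d/2)² = π(1.905×10^-2 m)² = 1.140×10^-3 m².
For a long solenoid, L = μ₀μᵣN²A/ℓ.
L = (4π×10⁻⁷)(2950)(3000)²(1.140×10^-3)/(0.721 m) = 52.76 H.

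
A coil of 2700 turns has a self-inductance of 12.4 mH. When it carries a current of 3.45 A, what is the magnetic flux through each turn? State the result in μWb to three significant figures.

Φ_B ≈ 15.8 μWb

From L = NΦ_B/I, the flux per turn is Φ_B = LI/N.
Φ_B = (1.240×10^-2 H)(3.45 A)/2700 = 1.584×10^-5 Wb.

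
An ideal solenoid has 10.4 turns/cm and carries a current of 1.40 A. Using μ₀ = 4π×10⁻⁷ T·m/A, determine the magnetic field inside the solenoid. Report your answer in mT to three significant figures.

Inside a long solenoid, B = μ₀nI.
B = (4π×10⁻⁷)(1.040×10^3 m⁻¹)(1.40 A) = 1.830×10^-3 T.

B ≈ 1.83 mT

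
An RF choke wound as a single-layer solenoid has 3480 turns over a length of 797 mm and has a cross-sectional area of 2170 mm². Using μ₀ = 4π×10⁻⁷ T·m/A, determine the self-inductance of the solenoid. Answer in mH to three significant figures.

A = 2170 mm² = 2.170×10^-3 m².
For a long solenoid, L = μ₀N²A/ℓ.
L = (4π×10⁻⁷)(3480)²(2.170×10^-3)/(0.797 m) = 4.144×10^-2 H.

L ≈ 41.4 mH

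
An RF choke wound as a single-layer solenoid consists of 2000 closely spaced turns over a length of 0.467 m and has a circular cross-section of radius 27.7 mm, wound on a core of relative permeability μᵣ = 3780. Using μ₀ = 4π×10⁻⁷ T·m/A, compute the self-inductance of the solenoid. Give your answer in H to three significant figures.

A = πr² = π(2.770×10^-2 m)² = 2.411×10^-3 m².
For a long solenoid, L = μ₀μᵣN²A/ℓ.
L = (4π×10⁻⁷)(3780)(2000)²(2.411×10^-3)/(0.467 m) = 98.07 H.

L ≈ 98.1 H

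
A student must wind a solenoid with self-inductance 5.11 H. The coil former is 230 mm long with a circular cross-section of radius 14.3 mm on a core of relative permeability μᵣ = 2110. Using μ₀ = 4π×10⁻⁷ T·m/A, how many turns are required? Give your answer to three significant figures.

A = πr² = π(1.430×10^-2 m)² = 6.424×10^-4 m².
From L = μ₀μᵣN²A/ℓ, N = √(Lℓ / (μ₀μᵣA)).
N = √[(5.11)(0.23) / ((4π×10⁻⁷)(2110)×6.424×10^-4)] = √(6.900×10^5) ≈ 830.6.

N ≈ 831 turns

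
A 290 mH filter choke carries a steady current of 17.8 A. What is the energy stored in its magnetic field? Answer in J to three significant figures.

Stored magnetic energy: U = ½LI².
U = ½(0.29 H)(17.8 A)² = 45.94 J.

U ≈ 45.9 J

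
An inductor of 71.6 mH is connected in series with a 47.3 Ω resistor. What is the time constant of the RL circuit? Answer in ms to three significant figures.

τ ≈ 1.51 ms

τ = L/R = (7.160×10^-2 H)/(47.3 Ω) = 1.514×10^-3 s.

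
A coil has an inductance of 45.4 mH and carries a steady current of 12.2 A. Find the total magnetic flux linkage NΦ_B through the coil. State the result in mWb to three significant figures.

NΦ_B ≈ 554 mWb

From L = NΦ_B/I, the flux linkage is NΦ_B = LI.
NΦ_B = (4.540×10^-2 H)(12.2 A) = 0.5539 Wb.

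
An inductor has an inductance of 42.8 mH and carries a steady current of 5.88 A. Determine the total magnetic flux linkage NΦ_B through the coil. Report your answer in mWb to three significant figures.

NΦ_B ≈ 252 mWb

From L = NΦ_B/I, the flux linkage is NΦ_B = LI.
NΦ_B = (4.280×10^-2 H)(5.88 A) = 0.2517 Wb.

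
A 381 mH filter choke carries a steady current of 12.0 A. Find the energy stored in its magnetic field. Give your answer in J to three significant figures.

U ≈ 27.4 J

Stored magnetic energy: U = ½LI².
U = ½(0.381 H)(12.0 A)² = 27.43 J.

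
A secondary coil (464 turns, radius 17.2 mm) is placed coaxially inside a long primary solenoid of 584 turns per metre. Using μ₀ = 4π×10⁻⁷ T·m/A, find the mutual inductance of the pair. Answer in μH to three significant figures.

The outer solenoid produces a uniform field B₁ = μ₀n₁I₁ across the inner coil,
so the flux linkage is N₂Φ = N₂B₁A₂ = μ₀n₁N₂A₂·I₁, giving M = μ₀n₁N₂A₂.
A₂ = πr² = π(1.720×10^-2 m)² = 9.294×10^-4 m².
M = (4π×10⁻⁷)(584)(464)(9.294×10^-4) = 3.1648×10^-4 H.

M ≈ 316 μH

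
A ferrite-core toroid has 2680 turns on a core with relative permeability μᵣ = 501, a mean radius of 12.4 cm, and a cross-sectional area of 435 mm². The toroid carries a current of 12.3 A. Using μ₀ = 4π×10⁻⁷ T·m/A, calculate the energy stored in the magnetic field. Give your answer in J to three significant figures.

U ≈ 191 J

L = μ₀μᵣN²A/(2πR) = (4π×10⁻⁷)(501)(2680)²(4.350×10^-4)/(2π×0.124) = 2.5247 H.
U = ½LI² = ½(2.5247)(12.3)² = 191 J.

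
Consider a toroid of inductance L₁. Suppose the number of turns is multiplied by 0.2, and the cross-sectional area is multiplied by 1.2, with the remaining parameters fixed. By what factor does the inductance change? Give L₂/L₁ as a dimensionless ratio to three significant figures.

L₂/L₁ = 0.0480

For a toroid, L ∝ μᵣN²A/R.
L₂/L₁ = (0.2)^2 × (1.2) = 0.0480.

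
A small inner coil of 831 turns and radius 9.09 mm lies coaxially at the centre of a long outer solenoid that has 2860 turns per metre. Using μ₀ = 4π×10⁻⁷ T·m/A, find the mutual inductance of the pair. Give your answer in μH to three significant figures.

M ≈ 775 μH

The outer solenoid produces a uniform field B₁ = μ₀n₁I₁ across the inner coil,
so the flux linkage is N₂Φ = N₂B₁A₂ = μ₀n₁N₂A₂·I₁, giving M = μ₀n₁N₂A₂.
A₂ = πr² = π(9.090×10^-3 m)² = 2.596×10^-4 m².
M = (4π×10⁻⁷)(2860)(831)(2.596×10^-4) = 7.753×10^-4 H.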